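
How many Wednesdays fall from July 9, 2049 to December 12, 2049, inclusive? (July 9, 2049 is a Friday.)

July 9, 2049 is a Friday; the first Wednesday on or after it is July 14, 2049 (5 days later).
From July 14, 2049 to December 12, 2049: 17 + 31 + 30 + 31 + 30 + 12 = 151 days (rest of July, August, September, October, November, December).
151 ÷ 7 = 21 full weeks with remainder 4, so 21 more Wednesdays after the first → 22.

22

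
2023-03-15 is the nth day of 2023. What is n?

74

Days in months before March: 31 + 28 = 59.
Plus 15 days into March → day 74.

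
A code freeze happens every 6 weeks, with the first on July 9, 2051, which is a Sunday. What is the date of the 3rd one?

October 1, 2051

The 3rd occurrence is 2 intervals after the first: 2 × 42 = 84 days after July 9, 2051.
July has 31 days — 22 days to the end of July leaves 62.
August has 31 days (31 left).
September has 30 days (1 left).
1 day into October → October 1, 2051.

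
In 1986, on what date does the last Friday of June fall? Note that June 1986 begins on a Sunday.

27 June 1986

June 1986 begins on a Sunday, so the first Friday is June 6 (5 days later).
June 1986 has 30 days. Adding weeks: 6, 13, 20, 27 — the last one ≤ 30 is the 27th.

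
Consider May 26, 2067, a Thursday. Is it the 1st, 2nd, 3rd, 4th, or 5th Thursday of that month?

Day 26 falls in week ⌈26/7⌉ of the month.
Days 1–7 hold the 1st Thursday, 8–14 the 2nd, 15–21 the 3rd, 22–28 the 4th, 29–31 the 5th.
26 is in the range for the 4th.

4th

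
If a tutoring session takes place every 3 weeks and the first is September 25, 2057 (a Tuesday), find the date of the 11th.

April 23, 2058

The 11th occurrence is 10 intervals after the first: 10 × 21 = 210 days after September 25, 2057.
September has 30 days — 5 days to the end of September leaves 205.
October has 31 days (174 left).
November has 30 days (144 left).
December has 31 days (113 left).
January has 31 days (82 left).
February has 28 days (54 left).
March has 31 days (23 left).
23 days into April → April 23, 2058.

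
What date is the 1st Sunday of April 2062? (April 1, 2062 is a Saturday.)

April 2062 begins on a Saturday, so the first Sunday is April 2 (1 day later).

2062-04-02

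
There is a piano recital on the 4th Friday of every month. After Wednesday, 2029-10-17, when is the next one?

2029-10-26

October 2029 starts on a Monday; its first Friday is the 5th, so the 4th Friday is the 26th — 2029-10-26.
2029-10-26 is after 2029-10-17, so that is the next one.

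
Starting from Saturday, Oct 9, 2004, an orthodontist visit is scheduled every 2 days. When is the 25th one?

Nov 26, 2004

The 25th occurrence is 24 intervals after the first: 24 × 2 = 48 days after Oct 9, 2004.
Oct has 31 days — 22 days to the end of Oct leaves 26.
26 days into Nov → Nov 26, 2004.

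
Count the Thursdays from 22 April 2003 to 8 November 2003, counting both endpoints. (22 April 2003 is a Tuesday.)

29

22 April 2003 is a Tuesday; the first Thursday on or after it is 24 April 2003 (2 days later).
From 24 April 2003 to 8 November 2003: 6 + 31 + 30 + 31 + 31 + 30 + 31 + 8 = 198 days (rest of April, May, June, July, August, September, October, November).
198 ÷ 7 = 28 full weeks with remainder 2, so 28 more Thursdays after the first → 29.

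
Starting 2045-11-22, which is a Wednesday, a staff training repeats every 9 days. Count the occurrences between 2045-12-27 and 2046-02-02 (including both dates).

5

Occurrences land 9·i days after 2045-11-22 for i = 0, 1, 2, …
2045-12-27 is 35 days after the start; 35 ÷ 9 = 3 remainder 8; since the remainder is 8, round up to i = 4. First occurrence in the window: #5 on 2045-12-28 (4×9 = 36 days in).
2046-02-02 is 72 days after the start; 72 ÷ 9 = 8 remainder 0. Last occurrence in the window: #9 on 2046-02-02.
Occurrences #5 through #9: 5 in total.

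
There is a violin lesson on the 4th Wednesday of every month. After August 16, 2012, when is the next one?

August 22, 2012

August 2012 starts on a Wednesday; its first Wednesday is the 1st, so the 4th Wednesday is the 22nd — August 22, 2012.
August 22, 2012 is after August 16, 2012, so that is the next one.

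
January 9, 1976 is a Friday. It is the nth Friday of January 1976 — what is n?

Day 9 falls in week ⌈9/7⌉ of the month.
Days 1–7 hold the 1st Friday, 8–14 the 2nd, 15–21 the 3rd, 22–28 the 4th, 29–31 the 5th.
9 is in the range for the 2nd.

2nd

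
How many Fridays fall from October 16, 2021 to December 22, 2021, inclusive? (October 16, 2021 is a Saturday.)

October 16, 2021 is a Saturday; the first Friday on or after it is October 22, 2021 (6 days later).
From October 22, 2021 to December 22, 2021: 9 + 30 + 22 = 61 days (rest of October, November, December).
61 ÷ 7 = 8 full weeks with remainder 5, so 8 more Fridays after the first → 9.

9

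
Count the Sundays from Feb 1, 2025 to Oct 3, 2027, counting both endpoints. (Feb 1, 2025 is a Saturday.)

140

Feb 1, 2025 is a Saturday; the first Sunday on or after it is Feb 2, 2025 (1 day later).
From Feb 2, 2025 to Oct 3, 2027: 332 + 365 + 276 = 973 days (rest of 2025, 2026, to Oct 3, 2027 in 2027).
973 ÷ 7 = 139 full weeks with remainder 0, so 139 more Sundays after the first → 140.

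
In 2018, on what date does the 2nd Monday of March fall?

March 2018 begins on a Thursday, so the first Monday is March 5 (4 days later).
The 2nd Monday is 1 weeks later: 5 + 7 = 12.

March 12, 2018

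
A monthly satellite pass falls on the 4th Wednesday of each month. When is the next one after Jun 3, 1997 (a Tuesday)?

Jun 25, 1997

Jun 1997 starts on a Sunday; its first Wednesday is the 4th, so the 4th Wednesday is the 25th — Jun 25, 1997.
Jun 25, 1997 is after Jun 3, 1997, so that is the next one.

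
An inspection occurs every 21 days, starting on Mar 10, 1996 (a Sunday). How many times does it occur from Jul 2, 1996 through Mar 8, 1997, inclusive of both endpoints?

12

Occurrences land 21·i days after Mar 10, 1996 for i = 0, 1, 2, …
Jul 2, 1996 is 114 days after the start; 114 ÷ 21 = 5 remainder 9; since the remainder is 9, round up to i = 6. First occurrence in the window: #7 on Jul 14, 1996 (6×21 = 126 days in).
Mar 8, 1997 is 363 days after the start; 363 ÷ 21 = 17 remainder 6. Last occurrence in the window: #18 on Mar 2, 1997.
Occurrences #7 through #18: 12 in total.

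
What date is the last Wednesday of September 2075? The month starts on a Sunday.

2075-09-25

September 2075 begins on a Sunday, so the first Wednesday is September 4 (3 days later).
September 2075 has 30 days. Adding weeks: 4, 11, 18, 25 — the last one ≤ 30 is the 25th.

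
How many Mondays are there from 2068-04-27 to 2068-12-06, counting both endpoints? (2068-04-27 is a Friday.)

2068-04-27 is a Friday; the first Monday on or after it is 2068-04-30 (3 days later).
From 2068-04-30 to 2068-12-06: 0 + 31 + 30 + 31 + 31 + 30 + 31 + 30 + 6 = 220 days (rest of April, May, June, July, August, September, October, November, December).
220 ÷ 7 = 31 full weeks with remainder 3, so 31 more Mondays after the first → 32.

32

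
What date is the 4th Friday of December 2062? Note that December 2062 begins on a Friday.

December 2062 begins on a Friday, so the first Friday is December 1.
The 4th Friday is 3 weeks later: 1 + 21 = 22.

December 22, 2062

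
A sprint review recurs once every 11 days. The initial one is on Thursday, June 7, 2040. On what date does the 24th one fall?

February 15, 2041

The 24th occurrence is 23 intervals after the first: 23 × 11 = 253 days after June 7, 2040.
June has 30 days — 23 days to the end of June leaves 230.
July has 31 days (199 left).
August has 31 days (168 left).
September has 30 days (138 left).
October has 31 days (107 left).
November has 30 days (77 left).
December has 31 days (46 left).
January has 31 days (15 left).
15 days into February → February 15, 2041.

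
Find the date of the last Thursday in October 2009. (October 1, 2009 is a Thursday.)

October 2009 begins on a Thursday, so the first Thursday is October 1.
October 2009 has 31 days. Adding weeks: 1, 8, 15, 22, 29 — the last one ≤ 31 is the 29th.

29 October 2009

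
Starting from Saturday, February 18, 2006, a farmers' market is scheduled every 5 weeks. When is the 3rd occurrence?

The 3rd occurrence is 2 intervals after the first: 2 × 35 = 70 days after February 18, 2006.
February has 28 days — 10 days to the end of February leaves 60.
March has 31 days (29 left).
29 days into April → April 29, 2006.

April 29, 2006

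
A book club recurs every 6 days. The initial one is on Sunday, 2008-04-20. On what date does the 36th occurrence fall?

2008-11-16

The 36th occurrence is 35 intervals after the first: 35 × 6 = 210 days after 2008-04-20.
April has 30 days — 10 days to the end of April leaves 200.
May has 31 days (169 left).
June has 30 days (139 left).
July has 31 days (108 left).
August has 31 days (77 left).
September has 30 days (47 left).
October has 31 days (16 left).
16 days into November → 2008-11-16.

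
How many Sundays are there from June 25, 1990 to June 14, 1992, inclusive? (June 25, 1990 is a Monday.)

June 25, 1990 is a Monday; the first Sunday on or after it is July 1, 1990 (6 days later).
From July 1, 1990 to June 14, 1992: 183 + 365 + 166 = 714 days (rest of 1990, 1991, to June 14, 1992 in 1992).
714 ÷ 7 = 102 full weeks with remainder 0, so 102 more Sundays after the first → 103.

103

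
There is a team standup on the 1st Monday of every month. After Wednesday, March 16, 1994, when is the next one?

April 4, 1994

March 1994 starts on a Tuesday, so its 1st Monday is March 7, 1994 (6 days in).
That is not after March 16, 1994, so look at April 1994.
April 1994 starts on a Friday, so its 1st Monday is April 4, 1994 (3 days in).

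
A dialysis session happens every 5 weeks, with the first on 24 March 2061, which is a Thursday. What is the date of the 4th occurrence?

7 July 2061

The 4th occurrence is 3 intervals after the first: 3 × 35 = 105 days after 24 March 2061.
March has 31 days — 7 days to the end of March leaves 98.
April has 30 days (68 left).
May has 31 days (37 left).
June has 30 days (7 left).
7 days into July → 7 July 2061.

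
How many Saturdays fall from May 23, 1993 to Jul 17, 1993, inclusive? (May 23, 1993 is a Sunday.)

May 23, 1993 is a Sunday; the first Saturday on or after it is May 29, 1993 (6 days later).
From May 29, 1993 to Jul 17, 1993: 2 + 30 + 17 = 49 days (rest of May, Jun, Jul).
49 ÷ 7 = 7 full weeks with remainder 0, so 7 more Saturdays after the first → 8.

8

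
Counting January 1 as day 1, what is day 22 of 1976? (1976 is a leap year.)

January 22, 1976

22 into January → January 22.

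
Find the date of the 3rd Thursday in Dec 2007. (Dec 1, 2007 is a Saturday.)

Dec 2007 begins on a Saturday, so the first Thursday is Dec 6 (5 days later).
The 3rd Thursday is 2 weeks later: 6 + 14 = 20.

Dec 20, 2007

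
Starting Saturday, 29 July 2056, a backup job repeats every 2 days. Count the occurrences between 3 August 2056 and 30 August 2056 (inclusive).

Occurrences land 2·i days after 29 July 2056 for i = 0, 1, 2, …
3 August 2056 is 5 days after the start; 5 ÷ 2 = 2 remainder 1; since the remainder is 1, round up to i = 3. First occurrence in the window: #4 on 4 August 2056 (3×2 = 6 days in).
30 August 2056 is 32 days after the start; 32 ÷ 2 = 16 remainder 0. Last occurrence in the window: #17 on 30 August 2056.
Occurrences #4 through #17: 14 in total.

14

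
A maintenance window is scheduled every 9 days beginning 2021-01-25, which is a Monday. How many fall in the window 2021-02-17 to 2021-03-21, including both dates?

Occurrences land 9·i days after 2021-01-25 for i = 0, 1, 2, …
2021-02-17 is 23 days after the start; 23 ÷ 9 = 2 remainder 5; since the remainder is 5, round up to i = 3. First occurrence in the window: #4 on 2021-02-21 (3×9 = 27 days in).
2021-03-21 is 55 days after the start; 55 ÷ 9 = 6 remainder 1. Last occurrence in the window: #7 on 2021-03-20.
Occurrences #4 through #7: 4 in total.

4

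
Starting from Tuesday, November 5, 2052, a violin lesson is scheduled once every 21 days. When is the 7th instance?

The 7th occurrence is 6 intervals after the first: 6 × 21 = 126 days after November 5, 2052.
November has 30 days — 25 days to the end of November leaves 101.
December has 31 days (70 left).
January has 31 days (39 left).
February has 28 days (11 left).
11 days into March → March 11, 2053.

March 11, 2053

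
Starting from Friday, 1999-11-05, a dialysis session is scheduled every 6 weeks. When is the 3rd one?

The 3rd occurrence is 2 intervals after the first: 2 × 42 = 84 days after 1999-11-05.
November has 30 days — 25 days to the end of November leaves 59.
December has 31 days (28 left).
28 days into January → 2000-01-28.

2000-01-28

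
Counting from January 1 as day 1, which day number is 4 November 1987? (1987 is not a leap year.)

308

Days in months before November: 31 + 28 + 31 + 30 + 31 + 30 + 31 + 31 + 30 + 31 = 304.
Plus 4 days into November → day 308.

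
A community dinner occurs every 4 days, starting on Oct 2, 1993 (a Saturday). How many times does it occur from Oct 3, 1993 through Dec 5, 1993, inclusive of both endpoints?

Occurrences land 4·i days after Oct 2, 1993 for i = 0, 1, 2, …
Oct 3, 1993 is 1 day after the start; 1 ÷ 4 = 0 remainder 1; since the remainder is 1, round up to i = 1. First occurrence in the window: #2 on Oct 6, 1993 (1×4 = 4 days in).
Dec 5, 1993 is 64 days after the start; 64 ÷ 4 = 16 remainder 0. Last occurrence in the window: #17 on Dec 5, 1993.
Occurrences #2 through #17: 16 in total.

16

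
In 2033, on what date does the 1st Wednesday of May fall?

May 2033 begins on a Sunday, so the first Wednesday is May 4 (3 days later).

May 4, 2033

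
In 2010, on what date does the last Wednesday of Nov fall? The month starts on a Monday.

Nov 2010 begins on a Monday, so the first Wednesday is Nov 3 (2 days later).
Nov 2010 has 30 days. Adding weeks: 3, 10, 17, 24 — the last one ≤ 30 is the 24th.

Nov 24, 2010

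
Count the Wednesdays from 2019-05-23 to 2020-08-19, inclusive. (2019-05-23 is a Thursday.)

2019-05-23 is a Thursday; the first Wednesday on or after it is 2019-05-29 (6 days later).
From 2019-05-29 to 2020-08-19: 216 + 232 = 448 days (rest of 2019, to 2020-08-19 in 2020).
448 ÷ 7 = 64 full weeks with remainder 0, so 64 more Wednesdays after the first → 65.

65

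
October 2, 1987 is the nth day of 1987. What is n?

275

Days in months before October: 31 + 28 + 31 + 30 + 31 + 30 + 31 + 31 + 30 = 273.
Plus 2 days into October → day 275.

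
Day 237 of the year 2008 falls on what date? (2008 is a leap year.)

2008-08-24

January has 31 days (237 − 31 = 206 remain).
February has 29 days (206 − 29 = 177 remain).
March has 31 days (177 − 31 = 146 remain).
April has 30 days (146 − 30 = 116 remain).
May has 31 days (116 − 31 = 85 remain).
June has 30 days (85 − 30 = 55 remain).
July has 31 days (55 − 31 = 24 remain).
24 into August → August 24.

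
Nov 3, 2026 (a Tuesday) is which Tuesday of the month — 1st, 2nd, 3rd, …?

1st

Day 3 falls in week ⌈3/7⌉ of the month.
Days 1–7 hold the 1st Tuesday, 8–14 the 2nd, 15–21 the 3rd, 22–28 the 4th, 29–31 the 5th.
3 is in the range for the 1st.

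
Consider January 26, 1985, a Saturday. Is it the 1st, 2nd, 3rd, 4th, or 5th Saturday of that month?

Day 26 falls in week ⌈26/7⌉ of the month.
Days 1–7 hold the 1st Saturday, 8–14 the 2nd, 15–21 the 3rd, 22–28 the 4th, 29–31 the 5th.
26 is in the range for the 4th.

4th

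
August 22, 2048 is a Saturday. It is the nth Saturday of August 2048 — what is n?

Day 22 falls in week ⌈22/7⌉ of the month.
Days 1–7 hold the 1st Saturday, 8–14 the 2nd, 15–21 the 3rd, 22–28 the 4th, 29–31 the 5th.
22 is in the range for the 4th.

4th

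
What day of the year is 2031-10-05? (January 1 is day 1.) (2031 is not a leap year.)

Days in months before October: 31 + 28 + 31 + 30 + 31 + 30 + 31 + 31 + 30 = 273.
Plus 5 days into October → day 278.

278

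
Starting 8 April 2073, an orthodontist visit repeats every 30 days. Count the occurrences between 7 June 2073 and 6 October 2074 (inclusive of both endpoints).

17

Occurrences land 30·i days after 8 April 2073 for i = 0, 1, 2, …
7 June 2073 is 60 days after the start; 60 ÷ 30 = 2 remainder 0. First occurrence in the window: #3 on 7 June 2073 (2×30 = 60 days in).
6 October 2074 is 546 days after the start; 546 ÷ 30 = 18 remainder 6. Last occurrence in the window: #19 on 30 September 2074.
Occurrences #3 through #19: 17 in total.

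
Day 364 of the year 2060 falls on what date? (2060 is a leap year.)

2060-12-29

January has 31 days (364 − 31 = 333 remain).
February has 29 days (333 − 29 = 304 remain).
March has 31 days (304 − 31 = 273 remain).
April has 30 days (273 − 30 = 243 remain).
May has 31 days (243 − 31 = 212 remain).
June has 30 days (212 − 30 = 182 remain).
July has 31 days (182 − 31 = 151 remain).
August has 31 days (151 − 31 = 120 remain).
September has 30 days (120 − 30 = 90 remain).
October has 31 days (90 − 31 = 59 remain).
November has 30 days (59 − 30 = 29 remain).
29 into December → December 29.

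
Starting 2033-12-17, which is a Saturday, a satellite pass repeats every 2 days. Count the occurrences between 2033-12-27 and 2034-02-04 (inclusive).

20

Occurrences land 2·i days after 2033-12-17 for i = 0, 1, 2, …
2033-12-27 is 10 days after the start; 10 ÷ 2 = 5 remainder 0. First occurrence in the window: #6 on 2033-12-27 (5×2 = 10 days in).
2034-02-04 is 49 days after the start; 49 ÷ 2 = 24 remainder 1. Last occurrence in the window: #25 on 2034-02-03.
Occurrences #6 through #25: 20 in total.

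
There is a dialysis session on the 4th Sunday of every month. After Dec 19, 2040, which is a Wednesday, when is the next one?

Dec 2040 starts on a Saturday; its first Sunday is the 2nd, so the 4th Sunday is the 23rd — Dec 23, 2040.
Dec 23, 2040 is after Dec 19, 2040, so that is the next one.

Dec 23, 2040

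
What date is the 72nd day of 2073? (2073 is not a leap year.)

Jan has 31 days (72 − 31 = 41 remain).
Feb has 28 days (41 − 28 = 13 remain).
13 into Mar → Mar 13.

Mar 13, 2073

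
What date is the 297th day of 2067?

January has 31 days (297 − 31 = 266 remain).
February has 28 days (266 − 28 = 238 remain).
March has 31 days (238 − 31 = 207 remain).
April has 30 days (207 − 30 = 177 remain).
May has 31 days (177 − 31 = 146 remain).
June has 30 days (146 − 30 = 116 remain).
July has 31 days (116 − 31 = 85 remain).
August has 31 days (85 − 31 = 54 remain).
September has 30 days (54 − 30 = 24 remain).
24 into October → October 24.

2067-10-24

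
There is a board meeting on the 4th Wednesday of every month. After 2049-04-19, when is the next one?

2049-04-28

April 2049 starts on a Thursday; its first Wednesday is the 7th, so the 4th Wednesday is the 28th — 2049-04-28.
2049-04-28 is after 2049-04-19, so that is the next one.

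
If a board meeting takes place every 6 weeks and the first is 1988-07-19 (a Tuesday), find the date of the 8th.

The 8th occurrence is 7 intervals after the first: 7 × 42 = 294 days after 1988-07-19.
July has 31 days — 12 days to the end of July leaves 282.
August has 31 days (251 left).
September has 30 days (221 left).
October has 31 days (190 left).
November has 30 days (160 left).
December has 31 days (129 left).
January has 31 days (98 left).
February has 28 days (70 left).
March has 31 days (39 left).
April has 30 days (9 left).
9 days into May → 1989-05-09.

1989-05-09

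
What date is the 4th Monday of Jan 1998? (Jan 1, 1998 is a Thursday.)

Jan 1998 begins on a Thursday, so the first Monday is Jan 5 (4 days later).
The 4th Monday is 3 weeks later: 5 + 21 = 26.

Jan 26, 1998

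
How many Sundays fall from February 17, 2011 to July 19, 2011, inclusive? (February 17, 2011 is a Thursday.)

February 17, 2011 is a Thursday; the first Sunday on or after it is February 20, 2011 (3 days later).
From February 20, 2011 to July 19, 2011: 8 + 31 + 30 + 31 + 30 + 19 = 149 days (rest of February, March, April, May, June, July).
149 ÷ 7 = 21 full weeks with remainder 2, so 21 more Sundays after the first → 22.

22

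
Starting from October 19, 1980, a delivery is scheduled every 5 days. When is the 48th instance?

The 48th occurrence is 47 intervals after the first: 47 × 5 = 235 days after October 19, 1980.
October has 31 days — 12 days to the end of October leaves 223.
November has 30 days (193 left).
December has 31 days (162 left).
January has 31 days (131 left).
February has 28 days (103 left).
March has 31 days (72 left).
April has 30 days (42 left).
May has 31 days (11 left).
11 days into June → June 11, 1981.

June 11, 1981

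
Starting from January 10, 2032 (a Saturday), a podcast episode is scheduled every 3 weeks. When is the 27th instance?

July 9, 2033

The 27th occurrence is 26 intervals after the first: 26 × 21 = 546 days after January 10, 2032.
January has 31 days — 21 days to the end of January leaves 525.
From end of January to end of 2032 is 335 days (190 left).
January has 31 days (159 left).
February has 28 days (131 left).
March has 31 days (100 left).
April has 30 days (70 left).
May has 31 days (39 left).
June has 30 days (9 left).
9 days into July → July 9, 2033.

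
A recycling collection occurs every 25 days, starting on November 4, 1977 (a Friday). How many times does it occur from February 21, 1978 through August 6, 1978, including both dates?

7

Occurrences land 25·i days after November 4, 1977 for i = 0, 1, 2, …
February 21, 1978 is 109 days after the start; 109 ÷ 25 = 4 remainder 9; since the remainder is 9, round up to i = 5. First occurrence in the window: #6 on March 9, 1978 (5×25 = 125 days in).
August 6, 1978 is 275 days after the start; 275 ÷ 25 = 11 remainder 0. Last occurrence in the window: #12 on August 6, 1978.
Occurrences #6 through #12: 7 in total.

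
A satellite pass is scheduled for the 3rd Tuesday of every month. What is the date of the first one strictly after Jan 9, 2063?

Jan 16, 2063

Jan 2063 starts on a Monday; its first Tuesday is the 2nd, so the 3rd Tuesday is the 16th — Jan 16, 2063.
Jan 16, 2063 is after Jan 9, 2063, so that is the next one.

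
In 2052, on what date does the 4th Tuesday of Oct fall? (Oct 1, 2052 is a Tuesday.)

Oct 2052 begins on a Tuesday, so the first Tuesday is Oct 1.
The 4th Tuesday is 3 weeks later: 1 + 21 = 22.

Oct 22, 2052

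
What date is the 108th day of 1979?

January has 31 days (108 − 31 = 77 remain).
February has 28 days (77 − 28 = 49 remain).
March has 31 days (49 − 31 = 18 remain).
18 into April → April 18.

1979-04-18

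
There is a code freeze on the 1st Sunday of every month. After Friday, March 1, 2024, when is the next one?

March 2024 starts on a Friday, so its 1st Sunday is March 3, 2024 (2 days in).
March 3, 2024 is after March 1, 2024, so that is the next one.

March 3, 2024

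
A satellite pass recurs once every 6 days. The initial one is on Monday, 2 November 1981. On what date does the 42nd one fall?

6 July 1982

The 42nd occurrence is 41 intervals after the first: 41 × 6 = 246 days after 2 November 1981.
November has 30 days — 28 days to the end of November leaves 218.
December has 31 days (187 left).
January has 31 days (156 left).
February has 28 days (128 left).
March has 31 days (97 left).
April has 30 days (67 left).
May has 31 days (36 left).
June has 30 days (6 left).
6 days into July → 6 July 1982.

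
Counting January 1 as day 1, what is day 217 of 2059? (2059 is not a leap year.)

August 5, 2059

January has 31 days (217 − 31 = 186 remain).
February has 28 days (186 − 28 = 158 remain).
March has 31 days (158 − 31 = 127 remain).
April has 30 days (127 − 30 = 97 remain).
May has 31 days (97 − 31 = 66 remain).
June has 30 days (66 − 30 = 36 remain).
July has 31 days (36 − 31 = 5 remain).
5 into August → August 5.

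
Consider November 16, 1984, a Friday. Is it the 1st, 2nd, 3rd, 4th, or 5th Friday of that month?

3rd

Day 16 falls in week ⌈16/7⌉ of the month.
Days 1–7 hold the 1st Friday, 8–14 the 2nd, 15–21 the 3rd, 22–28 the 4th, 29–31 the 5th.
16 is in the range for the 3rd.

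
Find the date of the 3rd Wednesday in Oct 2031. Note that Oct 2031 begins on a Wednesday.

Oct 15, 2031

Oct 2031 begins on a Wednesday, so the first Wednesday is Oct 1.
The 3rd Wednesday is 2 weeks later: 1 + 14 = 15.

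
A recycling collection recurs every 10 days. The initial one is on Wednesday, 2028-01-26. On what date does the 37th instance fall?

The 37th occurrence is 36 intervals after the first: 36 × 10 = 360 days after 2028-01-26.
January has 31 days — 5 days to the end of January leaves 355.
February has 29 days (326 left).
March has 31 days (295 left).
April has 30 days (265 left).
May has 31 days (234 left).
June has 30 days (204 left).
July has 31 days (173 left).
August has 31 days (142 left).
September has 30 days (112 left).
October has 31 days (81 left).
November has 30 days (51 left).
December has 31 days (20 left).
20 days into January → 2029-01-20.

2029-01-20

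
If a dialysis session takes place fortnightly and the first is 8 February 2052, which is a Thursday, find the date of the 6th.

18 April 2052

The 6th occurrence is 5 intervals after the first: 5 × 14 = 70 days after 8 February 2052.
February has 29 days — 21 days to the end of February leaves 49.
March has 31 days (18 left).
18 days into April → 18 April 2052.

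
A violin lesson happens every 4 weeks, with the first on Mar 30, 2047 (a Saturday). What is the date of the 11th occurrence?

The 11th occurrence is 10 intervals after the first: 10 × 28 = 280 days after Mar 30, 2047.
Mar has 31 days — 1 day to the end of Mar leaves 279.
Apr has 30 days (249 left).
May has 31 days (218 left).
Jun has 30 days (188 left).
Jul has 31 days (157 left).
Aug has 31 days (126 left).
Sep has 30 days (96 left).
Oct has 31 days (65 left).
Nov has 30 days (35 left).
Dec has 31 days (4 left).
4 days into Jan → Jan 4, 2048.

Jan 4, 2048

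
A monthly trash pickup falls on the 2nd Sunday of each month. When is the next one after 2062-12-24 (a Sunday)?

2063-01-14

December 2062 starts on a Friday; its first Sunday is the 3rd, so the 2nd Sunday is the 10th — 2062-12-10.
That is not after 2062-12-24, so look at January 2063.
January 2063 starts on a Monday; its first Sunday is the 7th, so the 2nd Sunday is the 14th — 2063-01-14.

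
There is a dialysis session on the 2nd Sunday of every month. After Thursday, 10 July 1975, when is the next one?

July 1975 starts on a Tuesday; its first Sunday is the 6th, so the 2nd Sunday is the 13th — 13 July 1975.
13 July 1975 is after 10 July 1975, so that is the next one.

13 July 1975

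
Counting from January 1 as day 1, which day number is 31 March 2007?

90

Days in months before March: 31 + 28 = 59.
Plus 31 days into March → day 90.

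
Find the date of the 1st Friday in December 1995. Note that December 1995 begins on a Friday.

December 1995 begins on a Friday, so the first Friday is December 1.

1995-12-01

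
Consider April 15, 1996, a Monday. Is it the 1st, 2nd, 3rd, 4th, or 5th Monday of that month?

3rd

Day 15 falls in week ⌈15/7⌉ of the month.
Days 1–7 hold the 1st Monday, 8–14 the 2nd, 15–21 the 3rd, 22–28 the 4th, 29–31 the 5th.
15 is in the range for the 3rd.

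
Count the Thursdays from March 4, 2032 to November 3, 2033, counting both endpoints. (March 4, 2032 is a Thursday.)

March 4, 2032 is a Thursday; the first Thursday on or after it is March 4, 2032.
From March 4, 2032 to November 3, 2033: 302 + 307 = 609 days (rest of 2032, to November 3, 2033 in 2033).
609 ÷ 7 = 87 full weeks with remainder 0, so 87 more Thursdays after the first → 88.

88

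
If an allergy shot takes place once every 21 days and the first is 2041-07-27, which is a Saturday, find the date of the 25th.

The 25th occurrence is 24 intervals after the first: 24 × 21 = 504 days after 2041-07-27.
July has 31 days — 4 days to the end of July leaves 500.
From end of July to end of 2041 is 153 days (347 left).
January has 31 days (316 left).
February has 28 days (288 left).
March has 31 days (257 left).
April has 30 days (227 left).
May has 31 days (196 left).
June has 30 days (166 left).
July has 31 days (135 left).
August has 31 days (104 left).
September has 30 days (74 left).
October has 31 days (43 left).
November has 30 days (13 left).
13 days into December → 2042-12-13.

2042-12-13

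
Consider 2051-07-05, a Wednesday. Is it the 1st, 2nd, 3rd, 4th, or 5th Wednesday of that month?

Day 5 falls in week ⌈5/7⌉ of the month.
Days 1–7 hold the 1st Wednesday, 8–14 the 2nd, 15–21 the 3rd, 22–28 the 4th, 29–31 the 5th.
5 is in the range for the 1st.

1st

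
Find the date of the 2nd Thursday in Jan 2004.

The first Thursday of Jan 2004 is Jan 1.
The 2nd Thursday is 1 weeks later: 1 + 7 = 8.

Jan 8, 2004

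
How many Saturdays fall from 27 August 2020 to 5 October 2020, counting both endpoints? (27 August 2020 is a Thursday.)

6

27 August 2020 is a Thursday; the first Saturday on or after it is 29 August 2020 (2 days later).
From 29 August 2020 to 5 October 2020: 2 + 30 + 5 = 37 days (rest of August, September, October).
37 ÷ 7 = 5 full weeks with remainder 2, so 5 more Saturdays after the first → 6.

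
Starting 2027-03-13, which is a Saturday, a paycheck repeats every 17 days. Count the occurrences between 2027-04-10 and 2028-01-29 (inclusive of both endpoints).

Occurrences land 17·i days after 2027-03-13 for i = 0, 1, 2, …
2027-04-10 is 28 days after the start; 28 ÷ 17 = 1 remainder 11; since the remainder is 11, round up to i = 2. First occurrence in the window: #3 on 2027-04-16 (2×17 = 34 days in).
2028-01-29 is 322 days after the start; 322 ÷ 17 = 18 remainder 16. Last occurrence in the window: #19 on 2028-01-13.
Occurrences #3 through #19: 17 in total.

17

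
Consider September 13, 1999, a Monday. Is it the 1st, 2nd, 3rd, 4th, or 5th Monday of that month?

Day 13 falls in week ⌈13/7⌉ of the month.
Days 1–7 hold the 1st Monday, 8–14 the 2nd, 15–21 the 3rd, 22–28 the 4th, 29–31 the 5th.
13 is in the range for the 2nd.

2nd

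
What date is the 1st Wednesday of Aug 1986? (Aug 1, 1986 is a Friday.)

Aug 6, 1986

Aug 1986 begins on a Friday, so the first Wednesday is Aug 6 (5 days later).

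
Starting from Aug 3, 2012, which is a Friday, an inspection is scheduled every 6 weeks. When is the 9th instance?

The 9th occurrence is 8 intervals after the first: 8 × 42 = 336 days after Aug 3, 2012.
Aug has 31 days — 28 days to the end of Aug leaves 308.
Sep has 30 days (278 left).
Oct has 31 days (247 left).
Nov has 30 days (217 left).
Dec has 31 days (186 left).
Jan has 31 days (155 left).
Feb has 28 days (127 left).
Mar has 31 days (96 left).
Apr has 30 days (66 left).
May has 31 days (35 left).
Jun has 30 days (5 left).
5 days into Jul → Jul 5, 2013.

Jul 5, 2013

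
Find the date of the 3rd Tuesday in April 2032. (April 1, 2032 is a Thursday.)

2032-04-20

April 2032 begins on a Thursday, so the first Tuesday is April 6 (5 days later).
The 3rd Tuesday is 2 weeks later: 6 + 14 = 20.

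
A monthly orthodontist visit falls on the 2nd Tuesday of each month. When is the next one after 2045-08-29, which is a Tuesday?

August 2045 starts on a Tuesday; its first Tuesday is the 1st, so the 2nd Tuesday is the 8th — 2045-08-08.
That is not after 2045-08-29, so look at September 2045.
September 2045 starts on a Friday; its first Tuesday is the 5th, so the 2nd Tuesday is the 12th — 2045-09-12.

2045-09-12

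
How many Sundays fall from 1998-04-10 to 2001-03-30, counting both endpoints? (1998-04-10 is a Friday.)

155

1998-04-10 is a Friday; the first Sunday on or after it is 1998-04-12 (2 days later).
From 1998-04-12 to 2001-03-30: 263 + 365 + 366 + 89 = 1083 days (rest of 1998, 1999, 2000, to 2001-03-30 in 2001).
1083 ÷ 7 = 154 full weeks with remainder 5, so 154 more Sundays after the first → 155.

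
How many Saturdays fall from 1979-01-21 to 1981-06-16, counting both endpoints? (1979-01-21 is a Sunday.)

125

1979-01-21 is a Sunday; the first Saturday on or after it is 1979-01-27 (6 days later).
From 1979-01-27 to 1981-06-16: 338 + 366 + 167 = 871 days (rest of 1979, 1980, to 1981-06-16 in 1981).
871 ÷ 7 = 124 full weeks with remainder 3, so 124 more Saturdays after the first → 125.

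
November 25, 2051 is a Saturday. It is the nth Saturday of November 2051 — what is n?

4th

Day 25 falls in week ⌈25/7⌉ of the month.
Days 1–7 hold the 1st Saturday, 8–14 the 2nd, 15–21 the 3rd, 22–28 the 4th, 29–31 the 5th.
25 is in the range for the 4th.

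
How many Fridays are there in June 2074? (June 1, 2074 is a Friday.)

June 1, 2074 is a Friday; the first Friday on or after it is June 1, 2074.
From June 1, 2074 to June 30, 2074 is 30 − 1 = 29 days.
29 ÷ 7 = 4 full weeks with remainder 1, so 4 more Fridays after the first → 5.

5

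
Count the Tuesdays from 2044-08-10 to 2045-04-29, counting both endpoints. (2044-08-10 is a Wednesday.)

2044-08-10 is a Wednesday; the first Tuesday on or after it is 2044-08-16 (6 days later).
From 2044-08-16 to 2045-04-29: 15 + 30 + 31 + 30 + 31 + 31 + 28 + 31 + 29 = 256 days (rest of August, September, October, November, December, January, February, March, April).
256 ÷ 7 = 36 full weeks with remainder 4, so 36 more Tuesdays after the first → 37.

37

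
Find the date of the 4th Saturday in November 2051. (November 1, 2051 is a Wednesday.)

November 2051 begins on a Wednesday, so the first Saturday is November 4 (3 days later).
The 4th Saturday is 3 weeks later: 4 + 21 = 25.

25 November 2051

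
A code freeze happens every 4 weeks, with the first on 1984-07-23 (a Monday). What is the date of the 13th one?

1985-06-24

The 13th occurrence is 12 intervals after the first: 12 × 28 = 336 days after 1984-07-23.
July has 31 days — 8 days to the end of July leaves 328.
August has 31 days (297 left).
September has 30 days (267 left).
October has 31 days (236 left).
November has 30 days (206 left).
December has 31 days (175 left).
January has 31 days (144 left).
February has 28 days (116 left).
March has 31 days (85 left).
April has 30 days (55 left).
May has 31 days (24 left).
24 days into June → 1985-06-24.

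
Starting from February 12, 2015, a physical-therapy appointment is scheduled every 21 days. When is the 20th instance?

The 20th occurrence is 19 intervals after the first: 19 × 21 = 399 days after February 12, 2015.
February has 28 days — 16 days to the end of February leaves 383.
March has 31 days (352 left).
April has 30 days (322 left).
May has 31 days (291 left).
June has 30 days (261 left).
July has 31 days (230 left).
August has 31 days (199 left).
September has 30 days (169 left).
October has 31 days (138 left).
November has 30 days (108 left).
December has 31 days (77 left).
January has 31 days (46 left).
February has 29 days (17 left).
17 days into March → March 17, 2016.

March 17, 2016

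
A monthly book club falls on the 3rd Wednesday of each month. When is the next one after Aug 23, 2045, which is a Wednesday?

Aug 2045 starts on a Tuesday; its first Wednesday is the 2nd, so the 3rd Wednesday is the 16th — Aug 16, 2045.
That is not after Aug 23, 2045, so look at Sep 2045.
Sep 2045 starts on a Friday; its first Wednesday is the 6th, so the 3rd Wednesday is the 20th — Sep 20, 2045.

Sep 20, 2045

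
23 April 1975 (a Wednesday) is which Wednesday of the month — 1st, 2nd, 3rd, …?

4th

Day 23 falls in week ⌈23/7⌉ of the month.
Days 1–7 hold the 1st Wednesday, 8–14 the 2nd, 15–21 the 3rd, 22–28 the 4th, 29–31 the 5th.
23 is in the range for the 4th.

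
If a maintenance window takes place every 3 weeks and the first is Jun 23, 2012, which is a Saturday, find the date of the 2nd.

The 2nd occurrence is 1 interval after the first: 1 × 21 = 21 days after Jun 23, 2012.
Jun has 30 days — 7 days to the end of Jun leaves 14.
14 days into Jul → Jul 14, 2012.

Jul 14, 2012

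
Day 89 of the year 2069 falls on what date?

30 March 2069

January has 31 days (89 − 31 = 58 remain).
February has 28 days (58 − 28 = 30 remain).
30 into March → March 30.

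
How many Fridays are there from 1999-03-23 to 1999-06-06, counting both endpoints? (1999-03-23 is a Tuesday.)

11

1999-03-23 is a Tuesday; the first Friday on or after it is 1999-03-26 (3 days later).
From 1999-03-26 to 1999-06-06: 5 + 30 + 31 + 6 = 72 days (rest of March, April, May, June).
72 ÷ 7 = 10 full weeks with remainder 2, so 10 more Fridays after the first → 11.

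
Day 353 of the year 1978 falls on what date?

Jan has 31 days (353 − 31 = 322 remain).
Feb has 28 days (322 − 28 = 294 remain).
Mar has 31 days (294 − 31 = 263 remain).
Apr has 30 days (263 − 30 = 233 remain).
May has 31 days (233 − 31 = 202 remain).
Jun has 30 days (202 − 30 = 172 remain).
Jul has 31 days (172 − 31 = 141 remain).
Aug has 31 days (141 − 31 = 110 remain).
Sep has 30 days (110 − 30 = 80 remain).
Oct has 31 days (80 − 31 = 49 remain).
Nov has 30 days (49 − 30 = 19 remain).
19 into Dec → Dec 19.

Dec 19, 1978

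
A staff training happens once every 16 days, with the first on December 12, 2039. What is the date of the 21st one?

The 21st occurrence is 20 intervals after the first: 20 × 16 = 320 days after December 12, 2039.
December has 31 days — 19 days to the end of December leaves 301.
January has 31 days (270 left).
February has 29 days (241 left).
March has 31 days (210 left).
April has 30 days (180 left).
May has 31 days (149 left).
June has 30 days (119 left).
July has 31 days (88 left).
August has 31 days (57 left).
September has 30 days (27 left).
27 days into October → October 27, 2040.

October 27, 2040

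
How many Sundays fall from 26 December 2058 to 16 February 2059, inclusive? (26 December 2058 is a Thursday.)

8

26 December 2058 is a Thursday; the first Sunday on or after it is 29 December 2058 (3 days later).
From 29 December 2058 to 16 February 2059: 2 + 31 + 16 = 49 days (rest of December, January, February).
49 ÷ 7 = 7 full weeks with remainder 0, so 7 more Sundays after the first → 8.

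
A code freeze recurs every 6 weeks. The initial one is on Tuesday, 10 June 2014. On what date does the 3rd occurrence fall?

2 September 2014

The 3rd occurrence is 2 intervals after the first: 2 × 42 = 84 days after 10 June 2014.
June has 30 days — 20 days to the end of June leaves 64.
July has 31 days (33 left).
August has 31 days (2 left).
2 days into September → 2 September 2014.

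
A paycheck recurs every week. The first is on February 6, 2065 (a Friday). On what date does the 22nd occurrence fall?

The 22nd occurrence is 21 intervals after the first: 21 × 7 = 147 days after February 6, 2065.
February has 28 days — 22 days to the end of February leaves 125.
March has 31 days (94 left).
April has 30 days (64 left).
May has 31 days (33 left).
June has 30 days (3 left).
3 days into July → July 3, 2065.

July 3, 2065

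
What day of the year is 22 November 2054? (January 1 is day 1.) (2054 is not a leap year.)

326

Days in months before November: 31 + 28 + 31 + 30 + 31 + 30 + 31 + 31 + 30 + 31 = 304.
Plus 22 days into November → day 326.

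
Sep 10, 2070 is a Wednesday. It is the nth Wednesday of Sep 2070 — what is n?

2nd

Day 10 falls in week ⌈10/7⌉ of the month.
Days 1–7 hold the 1st Wednesday, 8–14 the 2nd, 15–21 the 3rd, 22–28 the 4th, 29–31 the 5th.
10 is in the range for the 2nd.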